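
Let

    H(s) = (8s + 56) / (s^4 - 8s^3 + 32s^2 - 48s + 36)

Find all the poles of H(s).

s = 3 + 3j, 3 - 3j, 1 + j, 1 - j

The poles are the roots of the denominator s^4 - 8s^3 + 32s^2 - 48s + 36 = 0.
No real roots exist; factor into two real quadratics: (s^2 - 6s + 18)(s^2 - 2s + 2) = 0.
Each quadratic gives a conjugate pair via the quadratic formula.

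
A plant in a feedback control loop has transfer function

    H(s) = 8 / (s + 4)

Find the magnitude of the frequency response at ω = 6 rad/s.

|H(j6)| ≈ 1.109

Substitute s = j6: numerator = 8, denominator = 4 + j6.
|H(j6)| = |8| / |4 + j6| = 8 / 7.2111 ≈ 1.109.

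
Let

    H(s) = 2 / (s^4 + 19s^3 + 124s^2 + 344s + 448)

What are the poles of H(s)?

s = -2 + 2j, -2 - 2j, -8, -7

The poles are the roots of the denominator s^4 + 19s^3 + 124s^2 + 344s + 448 = 0.
Trying s = -8: the polynomial evaluates to 0, so (s + 8) is a factor.
Dividing out leaves s^3 + 11s^2 + 36s + 56 = 0.
This factors further as (s^2 + 4s + 8)(s + 7) = 0.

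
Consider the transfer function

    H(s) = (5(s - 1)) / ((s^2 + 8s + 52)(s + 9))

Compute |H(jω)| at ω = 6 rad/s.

Substitute s = j6: numerator = -5 + j30, denominator = -144 + j528.
|H(j6)| = |-5 + j30| / |-144 + j528| = 30.414 / 547.28 ≈ 0.05557.

|H(j6)| ≈ 0.05557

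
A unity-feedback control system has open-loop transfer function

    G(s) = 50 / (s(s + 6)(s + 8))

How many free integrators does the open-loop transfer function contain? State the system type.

Type 1

The denominator has 1 factor of s at the origin (free integrator), so this is a Type 1 system.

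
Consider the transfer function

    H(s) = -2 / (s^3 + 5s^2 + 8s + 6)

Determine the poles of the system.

s = -3, -1 + j, -1 - j

The poles are the roots of the denominator s^3 + 5s^2 + 8s + 6 = 0.
Trying s = -3: the polynomial evaluates to 0, so (s + 3) is a factor.
Dividing out leaves s^2 + 2s + 2 = 0.
The quadratic formula then gives s = -1 ± 1j.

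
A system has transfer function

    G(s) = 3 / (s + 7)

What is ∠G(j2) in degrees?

At s = j2: numerator = 3, denominator = 7 + j2.
∠G = ∠num − ∠den = 0° − (15.945°) = -15.95°.

∠G(j2) ≈ -15.95°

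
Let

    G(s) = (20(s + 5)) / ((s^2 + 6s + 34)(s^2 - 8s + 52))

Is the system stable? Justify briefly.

unstable

The poles can be read from the denominator factors: s = -3 + 5j, -3 - 5j, 4 + 6j, 4 - 6j.
Since the pole(s) at s = 4 + 6j, 4 - 6j lie in the right half-plane, the system is unstable.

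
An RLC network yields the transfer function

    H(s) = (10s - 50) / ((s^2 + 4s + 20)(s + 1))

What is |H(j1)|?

Substitute s = j1: numerator = -50 + j10, denominator = 15 + j23.
|H(j1)| = |-50 + j10| / |15 + j23| = 50.990 / 27.459 ≈ 1.857.

|H(j1)| ≈ 1.857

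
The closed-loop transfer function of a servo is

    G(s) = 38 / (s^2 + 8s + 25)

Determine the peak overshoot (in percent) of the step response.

Comparing s^2 + 8s + 25 to s^2 + 2ζωₙs + ωₙ²: ωₙ = 5 rad/s and ζ = 8/(2·5) = 0.8.
%OS = 100·exp(−πζ/√(1−ζ²)) = 100·exp(−π·0.8/√(1−0.8²)) ≈ 1.52%.

%OS ≈ 1.52%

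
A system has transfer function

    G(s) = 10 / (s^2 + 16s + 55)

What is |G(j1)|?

|G(j1)| ≈ 0.1776

Substitute s = j1: numerator = 10, denominator = 54 + j16.
|G(j1)| = |10| / |54 + j16| = 10 / 56.321 ≈ 0.1776.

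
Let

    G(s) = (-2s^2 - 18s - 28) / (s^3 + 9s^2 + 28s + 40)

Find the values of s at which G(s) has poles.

The poles are the roots of the denominator s^3 + 9s^2 + 28s + 40 = 0.
Trying s = -5: the polynomial evaluates to 0, so (s + 5) is a factor.
Dividing out leaves s^2 + 4s + 8 = 0.
The quadratic formula then gives s = -2 ± 2j.

s = -2 ± 2j, -5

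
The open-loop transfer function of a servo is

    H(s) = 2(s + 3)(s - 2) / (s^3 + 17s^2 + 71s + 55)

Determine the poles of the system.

s = -11, -5, -1

The poles are the roots of the denominator s^3 + 17s^2 + 71s + 55 = 0.
Trying s = -11: the polynomial evaluates to 0, so (s + 11) is a factor.
Dividing out leaves s^2 + 6s + 5 = 0.
Factoring the quadratic: (s + 5)(s + 1) = 0.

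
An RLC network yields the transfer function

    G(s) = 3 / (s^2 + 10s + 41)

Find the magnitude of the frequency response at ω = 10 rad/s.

Substitute s = j10: numerator = 3, denominator = -59 + j100.
|G(j10)| = |3| / |-59 + j100| = 3 / 116.11 ≈ 0.02584.

|G(j10)| ≈ 0.02584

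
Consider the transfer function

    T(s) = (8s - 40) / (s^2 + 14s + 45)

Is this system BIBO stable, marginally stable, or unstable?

The denominator s^2 + 14s + 45 factors as (s + 9)(s + 5), giving poles at s = -9, -5.
Since all poles lie strictly in the left half-plane, the system is stable.

stable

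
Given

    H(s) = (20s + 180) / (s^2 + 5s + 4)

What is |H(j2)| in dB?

|H(j2)|_dB ≈ 25.3 dB

Substitute s = j2: numerator = 180 + j40, denominator = j10.
|H(j2)| = |180 + j40| / |j10| = 184.39 / 10 ≈ 18.44.
In decibels: 20·log₁₀(18.44) ≈ 25.3 dB.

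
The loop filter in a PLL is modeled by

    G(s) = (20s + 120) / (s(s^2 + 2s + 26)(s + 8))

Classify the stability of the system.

The poles can be read from the denominator factors: s = 0, -1 ± 5j, -8.
Since the simple pole(s) at s = 0 lie on the jω-axis with none in the right half-plane, the system is marginally stable.

marginally stable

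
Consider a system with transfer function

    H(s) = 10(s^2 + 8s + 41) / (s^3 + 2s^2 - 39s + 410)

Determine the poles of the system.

The poles are the roots of the denominator s^3 + 2s^2 - 39s + 410 = 0.
Trying s = -10: the polynomial evaluates to 0, so (s + 10) is a factor.
Dividing out leaves s^2 - 8s + 41 = 0.
The quadratic formula then gives s = 4 ± 5j.

s = 4 ± 5j, -10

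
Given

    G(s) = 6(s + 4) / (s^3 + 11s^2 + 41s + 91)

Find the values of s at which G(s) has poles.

The poles are the roots of the denominator s^3 + 11s^2 + 41s + 91 = 0.
Trying s = -7: the polynomial evaluates to 0, so (s + 7) is a factor.
Dividing out leaves s^2 + 4s + 13 = 0.
The quadratic formula then gives s = -2 ± 3j.

s = -2 + 3j, -2 - 3j, -7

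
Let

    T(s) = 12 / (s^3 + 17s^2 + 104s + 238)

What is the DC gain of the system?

T(0) = 6/119 ≈ 0.05042

Set s = 0: T(0) = (12) / (238) = 6/119.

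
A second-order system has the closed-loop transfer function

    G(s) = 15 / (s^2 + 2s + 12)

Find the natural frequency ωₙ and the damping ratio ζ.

Compare the denominator to the standard form s^2 + 2ζωₙs + ωₙ².
ωₙ² = 12, so ωₙ = √12 ≈ 3.464 rad/s.
2ζωₙ = 2, so ζ = 2/(2·√12) ≈ 0.2887.

ωₙ ≈ 3.464 rad/s, ζ ≈ 0.2887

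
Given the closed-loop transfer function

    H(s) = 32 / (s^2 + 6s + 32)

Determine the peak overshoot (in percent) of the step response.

%OS ≈ 14.0%

Comparing s^2 + 6s + 32 to s^2 + 2ζωₙs + ωₙ²: ωₙ = √32 ≈ 5.657 rad/s and ζ = 6/(2·√32) ≈ 0.5303.
%OS = 100·exp(−πζ/√(1−ζ²)) = 100·exp(−π·0.5303/√(1−0.5303²)) ≈ 14.0%.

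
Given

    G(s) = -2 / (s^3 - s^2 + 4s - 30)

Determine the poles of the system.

s = -1 ± 3j, 3

The poles are the roots of the denominator s^3 - s^2 + 4s - 30 = 0.
Trying s = 3: the polynomial evaluates to 0, so (s - 3) is a factor.
Dividing out leaves s^2 + 2s + 10 = 0.
The quadratic formula then gives s = -1 ± 3j.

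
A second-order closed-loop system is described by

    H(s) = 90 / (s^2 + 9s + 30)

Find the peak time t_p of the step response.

Comparing s^2 + 9s + 30 to s^2 + 2ζωₙs + ωₙ²: ωₙ = √30 ≈ 5.477 rad/s and ζ = 9/(2·√30) ≈ 0.8216.
ζωₙ = 9/2 = 4.5, so ω_d = ωₙ√(1−ζ²) = √(ωₙ² − (ζωₙ)²) = √(30 − 4.5²) = √9.75 ≈ 3.122 rad/s.
t_p = π/ω_d = π/3.122 ≈ 1.006 s.

t_p ≈ 1.006 s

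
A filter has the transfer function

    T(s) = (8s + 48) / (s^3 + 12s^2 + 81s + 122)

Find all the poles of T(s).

The poles are the roots of the denominator s^3 + 12s^2 + 81s + 122 = 0.
Trying s = -2: the polynomial evaluates to 0, so (s + 2) is a factor.
Dividing out leaves s^2 + 10s + 61 = 0.
The quadratic formula then gives s = -5 ± 6j.

s = -5 ± 6j, -2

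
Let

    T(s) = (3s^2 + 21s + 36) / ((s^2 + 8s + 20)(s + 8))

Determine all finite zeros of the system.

s = -4, -3

Set the numerator to zero: 3s^2 + 21s + 36 = 0, i.e. 3·(s^2 + 7s + 12) = 0.
Factoring: (s + 4)(s + 3) = 0.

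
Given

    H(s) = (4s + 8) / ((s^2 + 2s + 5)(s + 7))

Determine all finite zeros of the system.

Set the numerator to zero: 4s + 8 = 0, i.e. 4·(s + 2) = 0.
So s = -2.

s = -2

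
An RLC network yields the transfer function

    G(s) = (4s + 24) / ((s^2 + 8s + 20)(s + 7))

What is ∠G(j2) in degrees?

At s = j2: numerator = 24 + j8, denominator = 80 + j144.
∠G = ∠num − ∠den = 18.435° − (60.945°) = -42.51°.

∠G(j2) ≈ -42.51°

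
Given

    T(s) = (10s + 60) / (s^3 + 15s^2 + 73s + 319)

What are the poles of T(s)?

The poles are the roots of the denominator s^3 + 15s^2 + 73s + 319 = 0.
Trying s = -11: the polynomial evaluates to 0, so (s + 11) is a factor.
Dividing out leaves s^2 + 4s + 29 = 0.
The quadratic formula then gives s = -2 ± 5j.

s = -2 + 5j, -2 - 5j, -11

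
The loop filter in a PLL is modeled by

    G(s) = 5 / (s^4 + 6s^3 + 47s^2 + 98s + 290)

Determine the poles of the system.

The poles are the roots of the denominator s^4 + 6s^3 + 47s^2 + 98s + 290 = 0.
No real roots exist; factor into two real quadratics: (s^2 + 4s + 29)(s^2 + 2s + 10) = 0.
Each quadratic gives a conjugate pair via the quadratic formula.

s = -2 ± 5j, -1 ± 3j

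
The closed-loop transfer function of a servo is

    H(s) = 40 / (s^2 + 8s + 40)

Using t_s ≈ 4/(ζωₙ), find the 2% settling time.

Comparing s^2 + 8s + 40 to s^2 + 2ζωₙs + ωₙ²: ωₙ = √40 ≈ 6.325 rad/s and ζ = 8/(2·√40) ≈ 0.6325.
ζωₙ = 8/2 = 4, so t_s ≈ 4/(ζωₙ) = 4/4 = 1 s.

t_s ≈ 1 s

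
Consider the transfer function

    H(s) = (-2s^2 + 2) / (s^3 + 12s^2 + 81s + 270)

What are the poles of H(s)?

The poles are the roots of the denominator s^3 + 12s^2 + 81s + 270 = 0.
Trying s = -6: the polynomial evaluates to 0, so (s + 6) is a factor.
Dividing out leaves s^2 + 6s + 45 = 0.
The quadratic formula then gives s = -3 ± 6j.

s = -3 + 6j, -3 - 6j, -6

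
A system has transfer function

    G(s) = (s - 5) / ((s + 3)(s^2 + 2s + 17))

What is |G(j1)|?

|G(j1)| = 0.1000

Substitute s = j1: numerator = -5 + j1, denominator = 46 + j22.
|G(j1)| = |-5 + j1| / |46 + j22| = 5.0990 / 50.990 = 0.1000.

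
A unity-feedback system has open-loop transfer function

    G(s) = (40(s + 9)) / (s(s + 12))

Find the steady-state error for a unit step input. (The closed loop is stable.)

e_ss = 0

G(s) has one pole at the origin.
This is a Type 1 system; for a step input the steady-state error is zero.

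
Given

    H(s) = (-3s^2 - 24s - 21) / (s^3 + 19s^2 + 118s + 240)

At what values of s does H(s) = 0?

s = -7, -1

Set the numerator to zero: -3s^2 - 24s - 21 = 0, i.e. -3·(s^2 + 8s + 7) = 0.
Factoring: (s + 7)(s + 1) = 0.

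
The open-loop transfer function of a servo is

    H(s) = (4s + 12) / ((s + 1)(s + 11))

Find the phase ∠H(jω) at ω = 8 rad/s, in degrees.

At s = j8: numerator = 12 + j32, denominator = -53 + j96.
∠H = ∠num − ∠den = 69.444° − (118.90°) = -49.46°.

∠H(j8) ≈ -49.46°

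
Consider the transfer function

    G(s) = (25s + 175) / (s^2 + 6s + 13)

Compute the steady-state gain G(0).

Set s = 0: G(0) = (175) / (13) = 175/13.

G(0) = 175/13 ≈ 13.46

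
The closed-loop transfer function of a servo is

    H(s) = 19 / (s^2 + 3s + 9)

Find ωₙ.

ωₙ = 3 rad/s

Compare the denominator to the standard form s^2 + 2ζωₙs + ωₙ².
ωₙ² = 9, so ωₙ = 3 rad/s.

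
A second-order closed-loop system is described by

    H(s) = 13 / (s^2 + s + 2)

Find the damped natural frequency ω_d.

Comparing s^2 + s + 2 to s^2 + 2ζωₙs + ωₙ²: ωₙ = √2 ≈ 1.414 rad/s and ζ = 1/(2·√2) ≈ 0.3536.
ζωₙ = 1/2 = 0.5, so ω_d = ωₙ√(1−ζ²) = √(ωₙ² − (ζωₙ)²) = √(2 − 0.5²) = √1.75 ≈ 1.323 rad/s.

ω_d ≈ 1.323 rad/s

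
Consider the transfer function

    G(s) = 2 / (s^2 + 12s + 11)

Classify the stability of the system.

stable

The denominator s^2 + 12s + 11 factors as (s + 11)(s + 1), giving poles at s = -11, -1.
Since all poles lie strictly in the left half-plane, the system is stable.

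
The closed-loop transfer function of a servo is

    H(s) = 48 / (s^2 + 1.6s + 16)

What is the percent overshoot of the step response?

Comparing s^2 + 1.6s + 16 to s^2 + 2ζωₙs + ωₙ²: ωₙ = 4 rad/s and ζ = 1.6/(2·4) = 0.2.
%OS = 100·exp(−πζ/√(1−ζ²)) = 100·exp(−π·0.2/√(1−0.2²)) ≈ 52.7%.

%OS ≈ 52.7%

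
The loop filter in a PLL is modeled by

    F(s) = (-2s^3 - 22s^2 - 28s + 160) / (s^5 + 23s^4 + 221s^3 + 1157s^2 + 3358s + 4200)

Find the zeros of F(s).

s = -8, -5, 2

Set the numerator to zero: -2s^3 - 22s^2 - 28s + 160 = 0, i.e. -2·(s^3 + 11s^2 + 14s - 80) = 0.
Factoring: (s + 8)(s + 5)(s - 2) = 0.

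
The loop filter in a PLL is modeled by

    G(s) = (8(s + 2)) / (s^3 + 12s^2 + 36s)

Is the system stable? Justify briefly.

The denominator s^3 + 12s^2 + 36s factors as s(s + 6)^2, giving poles at s = 0, -6, -6.
Since the simple pole(s) at s = 0 lie on the jω-axis with none in the right half-plane, the system is marginally stable.

marginally stable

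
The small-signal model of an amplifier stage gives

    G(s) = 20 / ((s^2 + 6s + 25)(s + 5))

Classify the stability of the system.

The poles can be read from the denominator factors: s = -3 + 4j, -3 - 4j, -5.
Since all poles lie strictly in the left half-plane, the system is stable.

stable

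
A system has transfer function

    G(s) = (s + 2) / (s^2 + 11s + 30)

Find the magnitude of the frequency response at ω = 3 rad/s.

|G(j3)| ≈ 0.09218

Substitute s = j3: numerator = 2 + j3, denominator = 21 + j33.
|G(j3)| = |2 + j3| / |21 + j33| = 3.6056 / 39.115 ≈ 0.09218.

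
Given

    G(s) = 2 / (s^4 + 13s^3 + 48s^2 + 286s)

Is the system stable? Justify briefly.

The denominator s^4 + 13s^3 + 48s^2 + 286s factors as s(s^2 + 2s + 26)(s + 11), giving poles at s = 0, -1 + 5j, -1 - 5j, -11.
Since the simple pole(s) at s = 0 lie on the jω-axis with none in the right half-plane, the system is marginally stable.

marginally stable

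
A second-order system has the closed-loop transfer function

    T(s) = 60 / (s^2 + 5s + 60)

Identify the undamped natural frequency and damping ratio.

ωₙ ≈ 7.746 rad/s, ζ ≈ 0.3227

Compare the denominator to the standard form s^2 + 2ζωₙs + ωₙ².
ωₙ² = 60, so ωₙ = √60 ≈ 7.746 rad/s.
2ζωₙ = 5, so ζ = 5/(2·√60) ≈ 0.3227.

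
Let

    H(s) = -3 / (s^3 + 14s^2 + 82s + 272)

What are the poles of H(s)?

The poles are the roots of the denominator s^3 + 14s^2 + 82s + 272 = 0.
Trying s = -8: the polynomial evaluates to 0, so (s + 8) is a factor.
Dividing out leaves s^2 + 6s + 34 = 0.
The quadratic formula then gives s = -3 ± 5j.

s = -3 ± 5j, -8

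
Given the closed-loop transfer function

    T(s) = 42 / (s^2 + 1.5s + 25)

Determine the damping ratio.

Compare the denominator to the standard form s^2 + 2ζωₙs + ωₙ².
ωₙ² = 25, so ωₙ = 5 rad/s.
2ζωₙ = 1.5, so ζ = 1.5/(2·5) = 0.15.
With ζ = 0.15 the response is underdamped.

ζ = 0.15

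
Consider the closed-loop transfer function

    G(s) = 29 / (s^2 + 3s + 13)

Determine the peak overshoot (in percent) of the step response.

Comparing s^2 + 3s + 13 to s^2 + 2ζωₙs + ωₙ²: ωₙ = √13 ≈ 3.606 rad/s and ζ = 3/(2·√13) ≈ 0.4160.
%OS = 100·exp(−πζ/√(1−ζ²)) = 100·exp(−π·0.4160/√(1−0.4160²)) ≈ 23.8%.

%OS ≈ 23.8%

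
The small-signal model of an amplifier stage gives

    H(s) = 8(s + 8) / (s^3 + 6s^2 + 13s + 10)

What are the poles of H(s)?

s = -2 + j, -2 - j, -2

The poles are the roots of the denominator s^3 + 6s^2 + 13s + 10 = 0.
Trying s = -2: the polynomial evaluates to 0, so (s + 2) is a factor.
Dividing out leaves s^2 + 4s + 5 = 0.
The quadratic formula then gives s = -2 ± 1j.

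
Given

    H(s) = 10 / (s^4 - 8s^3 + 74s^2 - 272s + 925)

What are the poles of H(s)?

s = 1 ± 6j, 3 ± 4j

The poles are the roots of the denominator s^4 - 8s^3 + 74s^2 - 272s + 925 = 0.
No real roots exist; factor into two real quadratics: (s^2 - 2s + 37)(s^2 - 6s + 25) = 0.
Each quadratic gives a conjugate pair via the quadratic formula.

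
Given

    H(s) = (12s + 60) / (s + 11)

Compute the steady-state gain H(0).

Set s = 0: H(0) = (60) / (11) = 60/11.

H(0) = 60/11 ≈ 5.455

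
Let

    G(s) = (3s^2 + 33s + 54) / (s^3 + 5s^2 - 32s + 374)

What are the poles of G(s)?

s = 3 ± 5j, -11

The poles are the roots of the denominator s^3 + 5s^2 - 32s + 374 = 0.
Trying s = -11: the polynomial evaluates to 0, so (s + 11) is a factor.
Dividing out leaves s^2 - 6s + 34 = 0.
The quadratic formula then gives s = 3 ± 5j.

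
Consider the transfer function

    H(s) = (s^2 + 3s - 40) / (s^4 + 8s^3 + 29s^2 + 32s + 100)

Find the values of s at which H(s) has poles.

s = 2j, -2j, -4 + 3j, -4 - 3j

The poles are the roots of the denominator s^4 + 8s^3 + 29s^2 + 32s + 100 = 0.
No real roots exist; factor into two real quadratics: (s^2 + 4)(s^2 + 8s + 25) = 0.
Each quadratic gives a conjugate pair via the quadratic formula.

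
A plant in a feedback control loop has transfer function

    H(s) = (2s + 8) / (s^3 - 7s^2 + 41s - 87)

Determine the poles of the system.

s = 2 ± 5j, 3

The poles are the roots of the denominator s^3 - 7s^2 + 41s - 87 = 0.
Trying s = 3: the polynomial evaluates to 0, so (s - 3) is a factor.
Dividing out leaves s^2 - 4s + 29 = 0.
The quadratic formula then gives s = 2 ± 5j.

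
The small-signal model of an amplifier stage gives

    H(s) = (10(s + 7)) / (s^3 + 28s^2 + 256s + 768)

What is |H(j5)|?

|H(j5)| ≈ 0.07435

Substitute s = j5: numerator = 70 + j50, denominator = 68 + j1155.
|H(j5)| = |70 + j50| / |68 + j1155| = 86.023 / 1157 ≈ 0.07435.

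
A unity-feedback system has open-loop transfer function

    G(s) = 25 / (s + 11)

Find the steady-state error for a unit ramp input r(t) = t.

e_ss = ∞

G(s) has no poles at the origin.
This is a Type 0 system; Kv = lim_{s→0} s·G(s) = 0, so the steady-state error for a ramp input is infinite.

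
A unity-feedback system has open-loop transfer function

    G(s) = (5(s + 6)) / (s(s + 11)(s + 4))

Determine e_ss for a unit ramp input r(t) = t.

G(s) has one pole at the origin.
This is a Type 1 system. Kv = lim_{s→0} s·G(s) = 30/44 = 15/22.
e_ss = 1/Kv = 1/(15/22) = 22/15 ≈ 1.467.

e_ss = 1.467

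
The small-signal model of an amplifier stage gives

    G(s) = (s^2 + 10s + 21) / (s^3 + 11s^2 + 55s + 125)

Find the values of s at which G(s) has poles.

s = -3 + 4j, -3 - 4j, -5

The poles are the roots of the denominator s^3 + 11s^2 + 55s + 125 = 0.
Trying s = -5: the polynomial evaluates to 0, so (s + 5) is a factor.
Dividing out leaves s^2 + 6s + 25 = 0.
The quadratic formula then gives s = -3 ± 4j.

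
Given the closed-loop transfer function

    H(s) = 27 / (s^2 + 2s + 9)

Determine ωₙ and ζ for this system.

ωₙ = 3 rad/s, ζ ≈ 0.3333

Compare the denominator to the standard form s^2 + 2ζωₙs + ωₙ².
ωₙ² = 9, so ωₙ = 3 rad/s.
2ζωₙ = 2, so ζ = 2/(2·3) ≈ 0.3333.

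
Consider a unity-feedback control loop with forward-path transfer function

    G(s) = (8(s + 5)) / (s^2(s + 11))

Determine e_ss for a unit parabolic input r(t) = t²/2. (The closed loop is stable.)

G(s) has 2 poles at the origin.
This is a Type 2 system. Ka = lim_{s→0} s^2·G(s) = 40/11.
e_ss = 1/Ka = 1/(40/11) = 11/40 ≈ 0.2750.

e_ss = 0.2750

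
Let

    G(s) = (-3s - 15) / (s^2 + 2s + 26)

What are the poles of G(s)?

s = -1 + 5j, -1 - 5j

The poles are the roots of the denominator s^2 + 2s + 26 = 0.
Using the quadratic formula: s = (-2 ± √(-100))/2 = -1 ± 5j.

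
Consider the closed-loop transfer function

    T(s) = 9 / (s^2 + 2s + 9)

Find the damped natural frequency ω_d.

Comparing s^2 + 2s + 9 to s^2 + 2ζωₙs + ωₙ²: ωₙ = 3 rad/s and ζ = 2/(2·3) ≈ 0.3333.
ζωₙ = 2/2 = 1, so ω_d = ωₙ√(1−ζ²) = √(ωₙ² − (ζωₙ)²) = √(9 − 1²) = √8 ≈ 2.828 rad/s.

ω_d ≈ 2.828 rad/s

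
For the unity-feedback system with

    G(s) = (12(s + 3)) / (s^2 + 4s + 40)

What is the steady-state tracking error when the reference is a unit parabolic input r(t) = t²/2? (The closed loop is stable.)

G(s) has no poles at the origin.
This is a Type 0 system; Ka = lim_{s→0} s^2·G(s) = 0, so the steady-state error for a parabola input is infinite.

e_ss = ∞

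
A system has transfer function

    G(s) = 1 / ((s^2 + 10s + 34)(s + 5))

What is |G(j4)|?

Substitute s = j4: numerator = 1, denominator = -70 + j272.
|G(j4)| = |1| / |-70 + j272| = 1 / 280.86 ≈ 0.003560.

|G(j4)| ≈ 0.003560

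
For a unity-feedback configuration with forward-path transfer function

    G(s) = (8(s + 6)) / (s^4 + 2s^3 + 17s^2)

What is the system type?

Type 2

The denominator has 2 factors of s at the origin (free integrators), so this is a Type 2 system.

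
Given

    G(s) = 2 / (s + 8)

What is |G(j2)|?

|G(j2)| ≈ 0.2425

Substitute s = j2: numerator = 2, denominator = 8 + j2.
|G(j2)| = |2| / |8 + j2| = 2 / 8.2462 ≈ 0.2425.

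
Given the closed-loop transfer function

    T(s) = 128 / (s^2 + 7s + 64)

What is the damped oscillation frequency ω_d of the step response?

ω_d ≈ 7.194 rad/s

Comparing s^2 + 7s + 64 to s^2 + 2ζωₙs + ωₙ²: ωₙ = 8 rad/s and ζ = 7/(2·8) = 0.4375.
ζωₙ = 7/2 = 3.5, so ω_d = ωₙ√(1−ζ²) = √(ωₙ² − (ζωₙ)²) = √(64 − 3.5²) = √51.75 ≈ 7.194 rad/s.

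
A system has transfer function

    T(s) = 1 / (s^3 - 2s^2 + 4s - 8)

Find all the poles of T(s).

The poles are the roots of the denominator s^3 - 2s^2 + 4s - 8 = 0.
Trying s = 2: the polynomial evaluates to 0, so (s - 2) is a factor.
Dividing out leaves s^2 + 4 = 0.
The quadratic formula then gives s = 0 ± 2j.

s = 2j, -2j, 2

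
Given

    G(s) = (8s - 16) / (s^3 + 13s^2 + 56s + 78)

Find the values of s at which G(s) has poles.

The poles are the roots of the denominator s^3 + 13s^2 + 56s + 78 = 0.
Trying s = -3: the polynomial evaluates to 0, so (s + 3) is a factor.
Dividing out leaves s^2 + 10s + 26 = 0.
The quadratic formula then gives s = -5 ± 1j.

s = -5 + j, -5 - j, -3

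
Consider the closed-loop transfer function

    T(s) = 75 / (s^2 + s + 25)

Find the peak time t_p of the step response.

Comparing s^2 + s + 25 to s^2 + 2ζωₙs + ωₙ²: ωₙ = 5 rad/s and ζ = 1/(2·5) = 0.1.
ζωₙ = 1/2 = 0.5, so ω_d = ωₙ√(1−ζ²) = √(ωₙ² − (ζωₙ)²) = √(25 − 0.5²) = √24.75 ≈ 4.975 rad/s.
t_p = π/ω_d = π/4.975 ≈ 0.6315 s.

t_p ≈ 0.6315 s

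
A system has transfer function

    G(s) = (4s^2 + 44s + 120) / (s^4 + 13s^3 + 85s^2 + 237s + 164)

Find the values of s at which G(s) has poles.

s = -4 ± 5j, -1, -4

The poles are the roots of the denominator s^4 + 13s^3 + 85s^2 + 237s + 164 = 0.
Trying s = -1: the polynomial evaluates to 0, so (s + 1) is a factor.
Dividing out leaves s^3 + 12s^2 + 73s + 164 = 0.
This factors further as (s^2 + 8s + 41)(s + 4) = 0.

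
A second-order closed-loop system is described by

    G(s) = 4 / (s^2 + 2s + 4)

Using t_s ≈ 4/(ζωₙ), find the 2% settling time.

t_s ≈ 4 s

Comparing s^2 + 2s + 4 to s^2 + 2ζωₙs + ωₙ²: ωₙ = 2 rad/s and ζ = 2/(2·2) = 0.5.
ζωₙ = 2/2 = 1, so t_s ≈ 4/(ζωₙ) = 4/1 = 4 s.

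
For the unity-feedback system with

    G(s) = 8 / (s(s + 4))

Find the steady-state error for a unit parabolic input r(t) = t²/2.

G(s) has one pole at the origin.
This is a Type 1 system; Ka = lim_{s→0} s^2·G(s) = 0, so the steady-state error for a parabola input is infinite.

e_ss = ∞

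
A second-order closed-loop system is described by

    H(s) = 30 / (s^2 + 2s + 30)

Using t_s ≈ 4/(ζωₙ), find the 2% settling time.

t_s ≈ 4 s

Comparing s^2 + 2s + 30 to s^2 + 2ζωₙs + ωₙ²: ωₙ = √30 ≈ 5.477 rad/s and ζ = 2/(2·√30) ≈ 0.1826.
ζωₙ = 2/2 = 1, so t_s ≈ 4/(ζωₙ) = 4/1 = 4 s.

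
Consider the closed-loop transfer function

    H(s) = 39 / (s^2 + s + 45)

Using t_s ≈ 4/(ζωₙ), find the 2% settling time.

Comparing s^2 + s + 45 to s^2 + 2ζωₙs + ωₙ²: ωₙ = √45 ≈ 6.708 rad/s and ζ = 1/(2·√45) ≈ 0.07454.
ζωₙ = 1/2 = 0.5, so t_s ≈ 4/(ζωₙ) = 4/0.5 = 8 s.

t_s ≈ 8 s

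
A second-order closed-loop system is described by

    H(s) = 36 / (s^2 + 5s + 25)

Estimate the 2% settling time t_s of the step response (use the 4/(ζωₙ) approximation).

Comparing s^2 + 5s + 25 to s^2 + 2ζωₙs + ωₙ²: ωₙ = 5 rad/s and ζ = 5/(2·5) = 0.5.
ζωₙ = 5/2 = 2.5, so t_s ≈ 4/(ζωₙ) = 4/2.5 = 1.600 s.

t_s ≈ 1.600 s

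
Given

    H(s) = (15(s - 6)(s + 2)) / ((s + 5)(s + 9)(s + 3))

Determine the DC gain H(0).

At s = 0 each factor (s + a) contributes a and each (s^2 + bs + c) contributes c.
H(0) = 15·(-6) · (2) / ((5) · (9) · (3)) = -180/135 = -4/3.

H(0) = -4/3 ≈ -1.333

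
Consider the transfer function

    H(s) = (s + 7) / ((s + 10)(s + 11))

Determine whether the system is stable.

stable

The poles can be read from the denominator factors: s = -10, -11.
Since all poles lie strictly in the left half-plane, the system is stable.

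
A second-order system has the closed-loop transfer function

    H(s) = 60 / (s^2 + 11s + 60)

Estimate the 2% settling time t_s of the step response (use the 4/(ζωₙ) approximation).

t_s ≈ 0.7273 s

Comparing s^2 + 11s + 60 to s^2 + 2ζωₙs + ωₙ²: ωₙ = √60 ≈ 7.746 rad/s and ζ = 11/(2·√60) ≈ 0.7100.
ζωₙ = 11/2 = 5.5, so t_s ≈ 4/(ζωₙ) = 4/5.5 ≈ 0.7273 s.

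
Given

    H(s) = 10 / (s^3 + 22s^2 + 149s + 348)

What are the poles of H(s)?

The poles are the roots of the denominator s^3 + 22s^2 + 149s + 348 = 0.
Trying s = -12: the polynomial evaluates to 0, so (s + 12) is a factor.
Dividing out leaves s^2 + 10s + 29 = 0.
The quadratic formula then gives s = -5 ± 2j.

s = -5 + 2j, -5 - 2j, -12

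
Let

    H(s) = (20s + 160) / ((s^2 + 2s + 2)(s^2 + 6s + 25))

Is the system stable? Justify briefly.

The poles can be read from the denominator factors: s = -1 + j, -1 - j, -3 + 4j, -3 - 4j.
Since all poles lie strictly in the left half-plane, the system is stable.

stable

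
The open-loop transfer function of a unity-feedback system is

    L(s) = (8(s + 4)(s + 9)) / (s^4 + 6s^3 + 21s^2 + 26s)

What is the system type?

Type 1

The denominator has 1 factor of s at the origin (free integrator), so this is a Type 1 system.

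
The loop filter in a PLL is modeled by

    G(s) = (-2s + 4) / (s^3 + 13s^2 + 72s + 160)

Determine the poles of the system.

The poles are the roots of the denominator s^3 + 13s^2 + 72s + 160 = 0.
Trying s = -5: the polynomial evaluates to 0, so (s + 5) is a factor.
Dividing out leaves s^2 + 8s + 32 = 0.
The quadratic formula then gives s = -4 ± 4j.

s = -4 + 4j, -4 - 4j, -5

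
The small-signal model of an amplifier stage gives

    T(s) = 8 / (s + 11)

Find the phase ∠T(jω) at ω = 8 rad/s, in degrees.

∠T(j8) ≈ -36.03°

At s = j8: numerator = 8, denominator = 11 + j8.
∠T = ∠num − ∠den = 0° − (36.027°) = -36.03°.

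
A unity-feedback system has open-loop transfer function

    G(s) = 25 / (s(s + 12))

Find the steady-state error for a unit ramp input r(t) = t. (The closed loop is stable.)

e_ss = 0.4800

G(s) has one pole at the origin.
This is a Type 1 system. Kv = lim_{s→0} s·G(s) = 25/12.
e_ss = 1/Kv = 1/(25/12) = 12/25 ≈ 0.4800.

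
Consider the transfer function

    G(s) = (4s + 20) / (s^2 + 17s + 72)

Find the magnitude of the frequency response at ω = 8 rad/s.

Substitute s = j8: numerator = 20 + j32, denominator = 8 + j136.
|G(j8)| = |20 + j32| / |8 + j136| = 37.736 / 136.24 ≈ 0.2770.

|G(j8)| ≈ 0.2770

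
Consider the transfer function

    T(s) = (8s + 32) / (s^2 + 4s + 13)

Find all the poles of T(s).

s = -2 ± 3j

The poles are the roots of the denominator s^2 + 4s + 13 = 0.
Using the quadratic formula: s = (-4 ± √(-36))/2 = -2 ± 3j.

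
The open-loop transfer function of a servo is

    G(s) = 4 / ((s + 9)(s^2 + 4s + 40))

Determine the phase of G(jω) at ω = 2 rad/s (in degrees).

At s = j2: numerator = 4, denominator = 308 + j144.
∠G = ∠num − ∠den = 0° − (25.058°) = -25.06°.

∠G(j2) ≈ -25.06°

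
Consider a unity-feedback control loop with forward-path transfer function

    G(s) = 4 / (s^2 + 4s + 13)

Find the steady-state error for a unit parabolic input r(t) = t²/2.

G(s) has no poles at the origin.
This is a Type 0 system; Ka = lim_{s→0} s^2·G(s) = 0, so the steady-state error for a parabola input is infinite.

e_ss = ∞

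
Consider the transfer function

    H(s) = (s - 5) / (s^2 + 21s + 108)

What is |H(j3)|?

Substitute s = j3: numerator = -5 + j3, denominator = 99 + j63.
|H(j3)| = |-5 + j3| / |99 + j63| = 5.8310 / 117.35 ≈ 0.04969.

|H(j3)| ≈ 0.04969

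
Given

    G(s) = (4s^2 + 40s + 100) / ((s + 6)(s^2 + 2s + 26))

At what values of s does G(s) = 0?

Set the numerator to zero: 4s^2 + 40s + 100 = 0, i.e. 4·(s^2 + 10s + 25) = 0.
Factoring: (s + 5)^2 = 0.

s = -5, -5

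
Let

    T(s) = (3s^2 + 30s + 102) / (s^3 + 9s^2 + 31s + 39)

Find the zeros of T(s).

s = -5 ± 3j

Set the numerator to zero: 3s^2 + 30s + 102 = 0, i.e. 3·(s^2 + 10s + 34) = 0.
Factoring: (s^2 + 10s + 34) = 0.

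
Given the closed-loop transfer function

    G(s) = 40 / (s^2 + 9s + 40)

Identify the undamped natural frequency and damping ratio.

ωₙ ≈ 6.325 rad/s, ζ ≈ 0.7115

Compare the denominator to the standard form s^2 + 2ζωₙs + ωₙ².
ωₙ² = 40, so ωₙ = √40 ≈ 6.325 rad/s.
2ζωₙ = 9, so ζ = 9/(2·√40) ≈ 0.7115.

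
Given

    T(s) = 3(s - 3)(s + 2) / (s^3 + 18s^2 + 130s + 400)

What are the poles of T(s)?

The poles are the roots of the denominator s^3 + 18s^2 + 130s + 400 = 0.
Trying s = -8: the polynomial evaluates to 0, so (s + 8) is a factor.
Dividing out leaves s^2 + 10s + 50 = 0.
The quadratic formula then gives s = -5 ± 5j.

s = -5 ± 5j, -8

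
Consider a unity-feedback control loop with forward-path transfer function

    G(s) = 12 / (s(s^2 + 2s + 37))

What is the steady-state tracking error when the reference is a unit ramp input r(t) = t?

e_ss = 3.083

G(s) has one pole at the origin.
This is a Type 1 system. Kv = lim_{s→0} s·G(s) = 12/37.
e_ss = 1/Kv = 1/(12/37) = 37/12 ≈ 3.083.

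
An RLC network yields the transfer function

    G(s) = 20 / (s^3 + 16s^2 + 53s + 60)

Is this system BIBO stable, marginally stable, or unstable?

stable

The denominator s^3 + 16s^2 + 53s + 60 factors as (s + 12)(s^2 + 4s + 5), giving poles at s = -12, -2 + j, -2 - j.
Since all poles lie strictly in the left half-plane, the system is stable.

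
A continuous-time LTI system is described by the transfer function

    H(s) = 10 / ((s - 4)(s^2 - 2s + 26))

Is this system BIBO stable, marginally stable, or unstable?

The poles can be read from the denominator factors: s = 4, 1 + 5j, 1 - 5j.
Since the pole(s) at s = 4, 1 + 5j, 1 - 5j lie in the right half-plane, the system is unstable.

unstable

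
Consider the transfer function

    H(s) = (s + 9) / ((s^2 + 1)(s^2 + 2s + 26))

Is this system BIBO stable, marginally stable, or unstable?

The poles can be read from the denominator factors: s = j, -j, -1 + 5j, -1 - 5j.
Since the simple pole(s) at s = ±j lie on the jω-axis with none in the right half-plane, the system is marginally stable.

marginally stable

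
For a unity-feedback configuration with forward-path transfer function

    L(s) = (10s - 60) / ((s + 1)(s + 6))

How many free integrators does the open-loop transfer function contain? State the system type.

The denominator has no factor of s at the origin — no free integrator — so this is a Type 0 system.

Type 0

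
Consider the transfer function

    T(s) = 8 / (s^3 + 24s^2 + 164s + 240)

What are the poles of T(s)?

The poles are the roots of the denominator s^3 + 24s^2 + 164s + 240 = 0.
Trying s = -2: the polynomial evaluates to 0, so (s + 2) is a factor.
Dividing out leaves s^2 + 22s + 120 = 0.
Factoring the quadratic: (s + 10)(s + 12) = 0.

s = -2, -10, -12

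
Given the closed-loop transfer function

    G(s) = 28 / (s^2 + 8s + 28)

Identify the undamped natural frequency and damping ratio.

ωₙ ≈ 5.292 rad/s, ζ ≈ 0.7559

Compare the denominator to the standard form s^2 + 2ζωₙs + ωₙ².
ωₙ² = 28, so ωₙ = √28 ≈ 5.292 rad/s.
2ζωₙ = 8, so ζ = 8/(2·√28) ≈ 0.7559.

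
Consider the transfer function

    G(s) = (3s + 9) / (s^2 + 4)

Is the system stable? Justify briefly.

The denominator s^2 + 4 factors as (s^2 + 4), giving poles at s = 2j, -2j.
Since the simple pole(s) at s = ±2j lie on the jω-axis with none in the right half-plane, the system is marginally stable.

marginally stable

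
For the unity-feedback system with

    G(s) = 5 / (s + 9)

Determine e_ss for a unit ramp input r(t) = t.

e_ss = ∞

G(s) has no poles at the origin.
This is a Type 0 system; Kv = lim_{s→0} s·G(s) = 0, so the steady-state error for a ramp input is infinite.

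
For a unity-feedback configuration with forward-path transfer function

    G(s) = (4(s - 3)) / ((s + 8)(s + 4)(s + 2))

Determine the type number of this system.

Type 0

The denominator has no factor of s at the origin — no free integrator — so this is a Type 0 system.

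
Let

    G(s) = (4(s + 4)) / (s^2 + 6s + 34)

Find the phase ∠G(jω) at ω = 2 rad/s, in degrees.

At s = j2: numerator = 16 + j8, denominator = 30 + j12.
∠G = ∠num − ∠den = 26.565° − (21.801°) = 4.764°.

∠G(j2) ≈ 4.764°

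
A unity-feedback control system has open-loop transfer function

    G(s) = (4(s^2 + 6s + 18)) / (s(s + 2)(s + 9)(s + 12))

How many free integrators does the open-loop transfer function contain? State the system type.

The denominator has 1 factor of s at the origin (free integrator), so this is a Type 1 system.

Type 1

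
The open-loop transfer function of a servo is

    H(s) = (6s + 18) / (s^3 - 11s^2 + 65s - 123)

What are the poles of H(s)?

s = 4 ± 5j, 3

The poles are the roots of the denominator s^3 - 11s^2 + 65s - 123 = 0.
Trying s = 3: the polynomial evaluates to 0, so (s - 3) is a factor.
Dividing out leaves s^2 - 8s + 41 = 0.
The quadratic formula then gives s = 4 ± 5j.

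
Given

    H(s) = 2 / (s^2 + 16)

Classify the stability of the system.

The poles can be read from the denominator factors: s = 4j, -4j.
Since the simple pole(s) at s = ±4j lie on the jω-axis with none in the right half-plane, the system is marginally stable.

marginally stable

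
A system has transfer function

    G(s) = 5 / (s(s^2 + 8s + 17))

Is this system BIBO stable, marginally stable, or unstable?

The poles can be read from the denominator factors: s = 0, -4 ± j.
Since the simple pole(s) at s = 0 lie on the jω-axis with none in the right half-plane, the system is marginally stable.

marginally stable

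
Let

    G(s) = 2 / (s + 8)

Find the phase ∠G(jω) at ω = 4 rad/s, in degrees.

∠G(j4) ≈ -26.57°

At s = j4: numerator = 2, denominator = 8 + j4.
∠G = ∠num − ∠den = 0° − (26.565°) = -26.57°.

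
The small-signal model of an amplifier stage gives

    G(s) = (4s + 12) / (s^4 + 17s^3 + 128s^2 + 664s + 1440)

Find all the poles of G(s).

The poles are the roots of the denominator s^4 + 17s^3 + 128s^2 + 664s + 1440 = 0.
Trying s = -9: the polynomial evaluates to 0, so (s + 9) is a factor.
Dividing out leaves s^3 + 8s^2 + 56s + 160 = 0.
This factors further as (s^2 + 4s + 40)(s + 4) = 0.

s = -2 ± 6j, -9, -4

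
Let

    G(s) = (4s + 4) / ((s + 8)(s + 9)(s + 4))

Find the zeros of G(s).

Set the numerator to zero: 4s + 4 = 0, i.e. 4·(s + 1) = 0.
So s = -1.

s = -1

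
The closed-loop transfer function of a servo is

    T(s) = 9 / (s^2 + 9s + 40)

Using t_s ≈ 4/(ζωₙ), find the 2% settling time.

Comparing s^2 + 9s + 40 to s^2 + 2ζωₙs + ωₙ²: ωₙ = √40 ≈ 6.325 rad/s and ζ = 9/(2·√40) ≈ 0.7115.
ζωₙ = 9/2 = 4.5, so t_s ≈ 4/(ζωₙ) = 4/4.5 ≈ 0.8889 s.

t_s ≈ 0.8889 s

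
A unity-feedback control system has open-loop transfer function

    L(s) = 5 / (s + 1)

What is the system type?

Type 0

The denominator has no factor of s at the origin — no free integrator — so this is a Type 0 system.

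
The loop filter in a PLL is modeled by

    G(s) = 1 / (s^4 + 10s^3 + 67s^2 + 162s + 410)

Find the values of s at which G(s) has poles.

The poles are the roots of the denominator s^4 + 10s^3 + 67s^2 + 162s + 410 = 0.
No real roots exist; factor into two real quadratics: (s^2 + 2s + 10)(s^2 + 8s + 41) = 0.
Each quadratic gives a conjugate pair via the quadratic formula.

s = -1 ± 3j, -4 ± 5j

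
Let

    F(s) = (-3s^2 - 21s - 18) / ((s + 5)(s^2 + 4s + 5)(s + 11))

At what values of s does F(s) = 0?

Set the numerator to zero: -3s^2 - 21s - 18 = 0, i.e. -3·(s^2 + 7s + 6) = 0.
Factoring: (s + 1)(s + 6) = 0.

s = -1, -6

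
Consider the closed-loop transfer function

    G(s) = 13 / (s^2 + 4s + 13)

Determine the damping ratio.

ζ ≈ 0.5547

Compare the denominator to the standard form s^2 + 2ζωₙs + ωₙ².
ωₙ² = 13, so ωₙ = √13 ≈ 3.606 rad/s.
2ζωₙ = 4, so ζ = 4/(2·√13) ≈ 0.5547.
With ζ = 0.5547 the response is underdamped.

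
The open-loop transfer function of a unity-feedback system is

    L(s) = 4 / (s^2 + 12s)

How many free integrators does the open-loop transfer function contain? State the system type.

Type 1

The denominator has 1 factor of s at the origin (free integrator), so this is a Type 1 system.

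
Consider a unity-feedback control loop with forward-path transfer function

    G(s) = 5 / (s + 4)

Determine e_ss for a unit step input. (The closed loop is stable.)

e_ss = 0.4444

G(s) has no poles at the origin.
This is a Type 0 system. Kp = lim_{s→0} G(s) = 5/4.
e_ss = 1/(1 + Kp) = 1/(1 + 5/4) = 4/9 ≈ 0.4444.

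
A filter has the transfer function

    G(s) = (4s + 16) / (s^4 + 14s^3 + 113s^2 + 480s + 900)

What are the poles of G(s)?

The poles are the roots of the denominator s^4 + 14s^3 + 113s^2 + 480s + 900 = 0.
No real roots exist; factor into two real quadratics: (s^2 + 8s + 20)(s^2 + 6s + 45) = 0.
Each quadratic gives a conjugate pair via the quadratic formula.

s = -4 + 2j, -4 - 2j, -3 + 6j, -3 - 6j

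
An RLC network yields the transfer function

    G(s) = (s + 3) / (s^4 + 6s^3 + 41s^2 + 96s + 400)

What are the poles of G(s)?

The poles are the roots of the denominator s^4 + 6s^3 + 41s^2 + 96s + 400 = 0.
No real roots exist; factor into two real quadratics: (s^2 + 16)(s^2 + 6s + 25) = 0.
Each quadratic gives a conjugate pair via the quadratic formula.

s = 4j, -4j, -3 + 4j, -3 - 4j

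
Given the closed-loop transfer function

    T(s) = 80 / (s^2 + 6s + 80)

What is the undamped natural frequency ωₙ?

Compare the denominator to the standard form s^2 + 2ζωₙs + ωₙ².
ωₙ² = 80, so ωₙ = √80 ≈ 8.944 rad/s.

ωₙ ≈ 8.944 rad/s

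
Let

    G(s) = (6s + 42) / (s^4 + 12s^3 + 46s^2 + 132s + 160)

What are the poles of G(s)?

s = -1 + 3j, -1 - 3j, -8, -2

The poles are the roots of the denominator s^4 + 12s^3 + 46s^2 + 132s + 160 = 0.
Trying s = -8: the polynomial evaluates to 0, so (s + 8) is a factor.
Dividing out leaves s^3 + 4s^2 + 14s + 20 = 0.
This factors further as (s^2 + 2s + 10)(s + 2) = 0.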